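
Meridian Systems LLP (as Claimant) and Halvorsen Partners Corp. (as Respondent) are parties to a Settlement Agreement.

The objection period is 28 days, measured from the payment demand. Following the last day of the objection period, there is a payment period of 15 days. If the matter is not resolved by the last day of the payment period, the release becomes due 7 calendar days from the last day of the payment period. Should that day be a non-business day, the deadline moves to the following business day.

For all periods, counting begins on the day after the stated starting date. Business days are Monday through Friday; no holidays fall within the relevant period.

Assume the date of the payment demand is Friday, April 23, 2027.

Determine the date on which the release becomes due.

June 14, 2027

Adding 28 calendar days to April 23, 2027 gives May 21, 2027, which is the last day of the objection period.
The last day of the payment period: May 21, 2027 + 15 days = June 5, 2027.
The date on which the release becomes due: June 5, 2027 + 7 days = June 12, 2027. That falls on a Saturday, so it rolls to the next business day, Monday, June 14, 2027.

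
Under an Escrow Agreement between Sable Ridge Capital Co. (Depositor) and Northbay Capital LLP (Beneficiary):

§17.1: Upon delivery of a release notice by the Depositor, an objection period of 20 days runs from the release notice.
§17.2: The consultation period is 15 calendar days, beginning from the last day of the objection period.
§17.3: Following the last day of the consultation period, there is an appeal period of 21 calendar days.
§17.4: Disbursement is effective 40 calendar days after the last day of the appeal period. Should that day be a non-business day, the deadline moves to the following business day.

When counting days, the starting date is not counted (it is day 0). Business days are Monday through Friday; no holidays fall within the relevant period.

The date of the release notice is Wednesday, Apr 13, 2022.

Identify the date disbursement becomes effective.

Jul 18, 2022

The last day of the objection period: Apr 13, 2022 + 20 days = May 3, 2022.
The last day of the consultation period: May 3, 2022 + 15 days = May 18, 2022.
The last day of the appeal period: 21 calendar days after May 18, 2022 is Jun 8, 2022.
The date disbursement becomes effective: Jun 8, 2022 + 40 days = Jul 18, 2022. Jul 18, 2022 is a Monday, so no roll-forward applies.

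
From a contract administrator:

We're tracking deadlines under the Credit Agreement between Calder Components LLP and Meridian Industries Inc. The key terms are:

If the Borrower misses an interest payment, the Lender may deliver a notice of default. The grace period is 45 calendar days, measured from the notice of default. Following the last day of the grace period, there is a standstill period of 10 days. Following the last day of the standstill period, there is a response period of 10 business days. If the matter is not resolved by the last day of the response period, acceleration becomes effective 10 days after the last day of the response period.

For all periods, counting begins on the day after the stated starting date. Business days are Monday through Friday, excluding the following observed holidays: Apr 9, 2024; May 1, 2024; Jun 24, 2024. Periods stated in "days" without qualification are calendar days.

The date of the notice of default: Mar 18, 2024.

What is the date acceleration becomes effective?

Jun 3, 2024

The last day of the grace period: Mar 18, 2024 + 45 days = May 2, 2024.
Adding 10 calendar days to May 2, 2024 gives May 12, 2024, which is the last day of the standstill period.
From Sunday, May 12, 2024, 10 business days (May 13, May 14, May 15, May 16, May 17, May 20, May 21, May 22, May 23, May 24, skipping weekends) brings us to Friday, May 24, 2024, which is the last day of the response period.
The date acceleration becomes effective: May 24, 2024 + 10 days = Jun 3, 2024.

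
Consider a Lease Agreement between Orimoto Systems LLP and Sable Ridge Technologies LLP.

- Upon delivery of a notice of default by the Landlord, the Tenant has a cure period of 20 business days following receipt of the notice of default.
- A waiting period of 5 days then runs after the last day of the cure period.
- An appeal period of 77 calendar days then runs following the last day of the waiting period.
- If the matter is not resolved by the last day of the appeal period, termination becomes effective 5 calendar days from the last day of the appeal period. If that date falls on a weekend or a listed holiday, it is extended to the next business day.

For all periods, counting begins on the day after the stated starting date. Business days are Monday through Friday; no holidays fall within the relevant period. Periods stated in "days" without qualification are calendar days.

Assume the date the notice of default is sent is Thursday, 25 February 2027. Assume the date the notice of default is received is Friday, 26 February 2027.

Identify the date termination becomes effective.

21 June 2027

The last day of the cure period: 20 business days after Friday, 26 February 2027, skipping weekends — Mar 1, Mar 2, Mar 3, Mar 4, …, Mar 24, Mar 25, Mar 26 — lands on Friday, 26 March 2027.
The last day of the waiting period: 5 calendar days after 26 March 2027 is 31 March 2027.
The last day of the appeal period: 77 calendar days after 31 March 2027 is 16 June 2027.
The date termination becomes effective: 5 calendar days after 16 June 2027 is 21 June 2027. 21 June 2027 is a Monday, so no roll-forward applies.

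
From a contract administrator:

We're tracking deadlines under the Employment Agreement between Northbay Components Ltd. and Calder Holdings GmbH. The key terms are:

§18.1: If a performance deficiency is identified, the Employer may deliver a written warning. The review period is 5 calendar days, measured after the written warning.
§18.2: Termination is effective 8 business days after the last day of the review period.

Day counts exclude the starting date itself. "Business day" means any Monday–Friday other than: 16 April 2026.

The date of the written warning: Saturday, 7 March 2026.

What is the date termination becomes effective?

24 March 2026

The last day of the review period: 7 March 2026 + 5 days = 12 March 2026.
The date termination becomes effective: counting 8 business days from Thursday, 12 March 2026 (Mar 13, Mar 16, Mar 17, Mar 18, Mar 19, Mar 20, Mar 23, Mar 24, skipping weekends) reaches Tuesday, 24 March 2026.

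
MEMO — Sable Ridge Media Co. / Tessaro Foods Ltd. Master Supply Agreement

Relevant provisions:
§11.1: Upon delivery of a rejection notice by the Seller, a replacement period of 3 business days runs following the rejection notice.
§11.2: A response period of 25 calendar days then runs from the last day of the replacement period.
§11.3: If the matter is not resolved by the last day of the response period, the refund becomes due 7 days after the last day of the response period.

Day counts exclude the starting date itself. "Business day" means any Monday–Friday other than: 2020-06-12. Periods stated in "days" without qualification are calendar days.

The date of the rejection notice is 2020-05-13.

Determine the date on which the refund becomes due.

2020-06-19

From Wednesday, 2020-05-13, 3 business days (May 14, May 15, May 18, skipping weekends) brings us to Monday, 2020-05-18, which is the last day of the replacement period.
Adding 25 calendar days to 2020-05-18 gives 2020-06-12, which is the last day of the response period.
The date on which the refund becomes due: 2020-06-12 + 7 days = 2020-06-19.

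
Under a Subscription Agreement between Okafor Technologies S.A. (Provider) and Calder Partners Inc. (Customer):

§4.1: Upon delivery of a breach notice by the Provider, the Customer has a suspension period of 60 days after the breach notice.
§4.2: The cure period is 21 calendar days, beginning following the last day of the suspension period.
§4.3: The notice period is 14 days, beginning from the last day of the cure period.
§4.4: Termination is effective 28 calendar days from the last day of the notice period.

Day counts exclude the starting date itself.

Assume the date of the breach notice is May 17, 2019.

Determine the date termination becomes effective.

Adding 60 calendar days to May 17, 2019 gives Jul 16, 2019, which is the last day of the suspension period.
The last day of the cure period: 21 calendar days after Jul 16, 2019 is Aug 6, 2019.
Adding 14 calendar days to Aug 6, 2019 gives Aug 20, 2019, which is the last day of the notice period.
The date termination becomes effective: Aug 20, 2019 + 28 days = Sep 17, 2019.

Sep 17, 2019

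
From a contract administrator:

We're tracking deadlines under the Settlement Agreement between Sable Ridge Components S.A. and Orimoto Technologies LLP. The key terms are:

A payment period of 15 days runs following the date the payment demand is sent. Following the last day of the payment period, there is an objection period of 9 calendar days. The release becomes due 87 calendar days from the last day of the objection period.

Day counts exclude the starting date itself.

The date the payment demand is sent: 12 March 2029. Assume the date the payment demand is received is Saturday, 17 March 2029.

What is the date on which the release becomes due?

The last day of the payment period: 15 calendar days after 12 March 2029 is 27 March 2029.
The last day of the objection period: 27 March 2029 + 9 days = 5 April 2029.
The date on which the release becomes due: 5 April 2029 + 87 days = 1 July 2029.

1 July 2029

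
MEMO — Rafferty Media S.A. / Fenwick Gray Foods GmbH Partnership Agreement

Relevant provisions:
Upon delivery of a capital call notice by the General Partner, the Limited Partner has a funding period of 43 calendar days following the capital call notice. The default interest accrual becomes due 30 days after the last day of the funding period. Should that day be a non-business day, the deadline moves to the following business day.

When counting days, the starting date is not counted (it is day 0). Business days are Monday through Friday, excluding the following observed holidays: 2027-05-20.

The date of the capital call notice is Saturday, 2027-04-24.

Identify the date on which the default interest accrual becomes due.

Adding 43 calendar days to 2027-04-24 gives 2027-06-06, which is the last day of the funding period.
The date on which the default interest accrual becomes due: 2027-06-06 + 30 days = 2027-07-06. 2027-07-06 is a Tuesday and is not a listed holiday, so no roll-forward applies.

2027-07-06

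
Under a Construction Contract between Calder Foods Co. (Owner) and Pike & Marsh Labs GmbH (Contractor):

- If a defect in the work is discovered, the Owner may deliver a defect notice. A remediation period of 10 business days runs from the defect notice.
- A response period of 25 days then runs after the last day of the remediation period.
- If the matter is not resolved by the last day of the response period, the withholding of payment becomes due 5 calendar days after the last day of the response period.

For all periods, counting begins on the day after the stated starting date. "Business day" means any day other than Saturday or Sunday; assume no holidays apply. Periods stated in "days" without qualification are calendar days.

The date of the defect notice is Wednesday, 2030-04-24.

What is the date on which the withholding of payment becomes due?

From Wednesday, 2030-04-24, 10 business days (Apr 25, Apr 26, Apr 29, Apr 30, May 1, May 2, May 3, May 6, May 7, May 8, skipping weekends) brings us to Wednesday, 2030-05-08, which is the last day of the remediation period.
Adding 25 calendar days to 2030-05-08 gives 2030-06-02, which is the last day of the response period.
The date on which the withholding of payment becomes due: 5 calendar days after 2030-06-02 is 2030-06-07.

2030-06-07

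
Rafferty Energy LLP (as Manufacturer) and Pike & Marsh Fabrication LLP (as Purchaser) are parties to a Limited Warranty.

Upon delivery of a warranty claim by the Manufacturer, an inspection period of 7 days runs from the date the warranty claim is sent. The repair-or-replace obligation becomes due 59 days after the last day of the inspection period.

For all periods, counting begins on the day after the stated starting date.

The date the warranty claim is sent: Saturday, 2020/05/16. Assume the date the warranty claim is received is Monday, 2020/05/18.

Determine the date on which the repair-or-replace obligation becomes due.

2020/07/21

Adding 7 calendar days to 2020/05/16 gives 2020/05/23, which is the last day of the inspection period.
The date on which the repair-or-replace obligation becomes due: 2020/05/23 + 59 days = 2020/07/21.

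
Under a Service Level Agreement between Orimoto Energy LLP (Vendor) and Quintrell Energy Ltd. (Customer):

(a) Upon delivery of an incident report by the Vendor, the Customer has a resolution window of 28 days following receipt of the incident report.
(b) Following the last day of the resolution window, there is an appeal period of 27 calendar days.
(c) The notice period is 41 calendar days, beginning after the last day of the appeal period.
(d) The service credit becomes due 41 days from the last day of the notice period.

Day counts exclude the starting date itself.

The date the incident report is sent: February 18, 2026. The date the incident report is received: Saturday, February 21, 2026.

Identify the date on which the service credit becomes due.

July 8, 2026

The last day of the resolution window: 28 calendar days after February 21, 2026 is March 21, 2026.
The last day of the appeal period: 27 calendar days after March 21, 2026 is April 17, 2026.
The last day of the notice period: April 17, 2026 + 41 days = May 28, 2026.
Adding 41 calendar days to May 28, 2026 gives July 8, 2026, which is the date on which the service credit becomes due.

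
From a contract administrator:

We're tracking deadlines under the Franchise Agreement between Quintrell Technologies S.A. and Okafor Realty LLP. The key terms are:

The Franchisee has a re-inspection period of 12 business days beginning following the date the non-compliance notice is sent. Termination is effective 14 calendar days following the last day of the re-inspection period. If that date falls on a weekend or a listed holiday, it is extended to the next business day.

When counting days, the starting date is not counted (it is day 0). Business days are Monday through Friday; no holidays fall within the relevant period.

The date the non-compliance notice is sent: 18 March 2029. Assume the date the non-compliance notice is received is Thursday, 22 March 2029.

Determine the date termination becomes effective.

17 April 2029

From Sunday, 18 March 2029, 12 business days (Mar 19, Mar 20, Mar 21, Mar 22, …, Mar 30, Apr 2, Apr 3, skipping weekends) brings us to Tuesday, 3 April 2029, which is the last day of the re-inspection period.
The date termination becomes effective: 14 calendar days after 3 April 2029 is 17 April 2029. 17 April 2029 is a Tuesday, so no roll-forward applies.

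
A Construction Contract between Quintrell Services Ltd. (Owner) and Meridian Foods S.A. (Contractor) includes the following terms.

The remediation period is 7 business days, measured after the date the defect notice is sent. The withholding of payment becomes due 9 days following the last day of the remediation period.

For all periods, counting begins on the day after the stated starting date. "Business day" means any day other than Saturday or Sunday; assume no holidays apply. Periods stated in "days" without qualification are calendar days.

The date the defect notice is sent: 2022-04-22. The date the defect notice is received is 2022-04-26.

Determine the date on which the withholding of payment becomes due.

From Friday, 2022-04-22, 7 business days (Apr 25, Apr 26, Apr 27, Apr 28, Apr 29, May 2, May 3, skipping weekends) brings us to Tuesday, 2022-05-03, which is the last day of the remediation period.
The date on which the withholding of payment becomes due: 2022-05-03 + 9 days = 2022-05-12.

2022-05-12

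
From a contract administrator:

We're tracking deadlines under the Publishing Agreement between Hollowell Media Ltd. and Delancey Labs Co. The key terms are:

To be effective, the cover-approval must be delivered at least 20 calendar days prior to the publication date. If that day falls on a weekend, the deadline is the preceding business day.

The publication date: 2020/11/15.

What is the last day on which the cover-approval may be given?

2020/10/26

2020/11/15 minus 20 days is 2020/10/26. That is a Monday, so no adjustment is needed.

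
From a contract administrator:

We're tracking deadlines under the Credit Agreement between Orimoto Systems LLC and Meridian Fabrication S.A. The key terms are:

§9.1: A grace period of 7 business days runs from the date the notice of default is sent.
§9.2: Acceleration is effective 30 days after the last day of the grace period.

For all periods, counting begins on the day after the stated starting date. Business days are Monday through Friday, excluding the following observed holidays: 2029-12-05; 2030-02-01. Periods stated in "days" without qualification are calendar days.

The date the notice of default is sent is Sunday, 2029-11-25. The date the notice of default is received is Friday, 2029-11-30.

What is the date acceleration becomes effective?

2030-01-03

The last day of the grace period: 7 business days after Sunday, 2029-11-25, skipping weekends — Nov 26, Nov 27, Nov 28, Nov 29, Nov 30, Dec 3, Dec 4 — lands on Tuesday, 2029-12-04.
Adding 30 calendar days to 2029-12-04 gives 2030-01-03, which is the date acceleration becomes effective.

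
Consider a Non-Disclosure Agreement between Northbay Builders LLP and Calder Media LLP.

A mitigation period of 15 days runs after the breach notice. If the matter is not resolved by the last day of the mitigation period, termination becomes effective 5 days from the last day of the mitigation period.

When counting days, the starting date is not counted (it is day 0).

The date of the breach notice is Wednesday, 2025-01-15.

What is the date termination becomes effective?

2025-02-04

The last day of the mitigation period: 2025-01-15 + 15 days = 2025-01-30.
The date termination becomes effective: 2025-01-30 + 5 days = 2025-02-04.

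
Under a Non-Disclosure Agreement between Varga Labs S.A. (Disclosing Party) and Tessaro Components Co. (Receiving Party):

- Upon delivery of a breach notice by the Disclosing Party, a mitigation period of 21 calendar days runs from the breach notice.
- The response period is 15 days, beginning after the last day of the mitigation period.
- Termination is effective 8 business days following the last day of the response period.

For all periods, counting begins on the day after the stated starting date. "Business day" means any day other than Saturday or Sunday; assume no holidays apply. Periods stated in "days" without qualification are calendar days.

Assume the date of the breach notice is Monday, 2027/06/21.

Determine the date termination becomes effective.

The last day of the mitigation period: 21 calendar days after 2027/06/21 is 2027/07/12.
The last day of the response period: 15 calendar days after 2027/07/12 is 2027/07/27.
The date termination becomes effective: counting 8 business days from Tuesday, 2027/07/27 (Jul 28, Jul 29, Jul 30, Aug 2, Aug 3, Aug 4, Aug 5, Aug 6, skipping weekends) reaches Friday, 2027/08/06.

2027/08/06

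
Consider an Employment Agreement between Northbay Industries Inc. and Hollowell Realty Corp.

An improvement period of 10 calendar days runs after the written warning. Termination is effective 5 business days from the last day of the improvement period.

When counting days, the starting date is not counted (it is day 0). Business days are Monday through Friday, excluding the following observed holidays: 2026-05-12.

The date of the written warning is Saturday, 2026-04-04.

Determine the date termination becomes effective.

2026-04-21

The last day of the improvement period: 10 calendar days after 2026-04-04 is 2026-04-14.
The date termination becomes effective: counting 5 business days from Tuesday, 2026-04-14 (Apr 15, Apr 16, Apr 17, Apr 20, Apr 21, skipping weekends) reaches Tuesday, 2026-04-21.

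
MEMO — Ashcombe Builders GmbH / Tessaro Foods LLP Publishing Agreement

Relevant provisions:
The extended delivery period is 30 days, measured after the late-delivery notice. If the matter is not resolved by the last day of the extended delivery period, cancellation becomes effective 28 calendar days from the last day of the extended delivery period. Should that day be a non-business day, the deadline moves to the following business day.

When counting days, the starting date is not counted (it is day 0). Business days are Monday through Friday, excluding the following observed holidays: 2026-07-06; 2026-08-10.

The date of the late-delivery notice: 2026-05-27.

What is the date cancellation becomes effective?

2026-07-24

The last day of the extended delivery period: 30 calendar days after 2026-05-27 is 2026-06-26.
The date cancellation becomes effective: 28 calendar days after 2026-06-26 is 2026-07-24. 2026-07-24 is a Friday and is not a listed holiday, so no roll-forward applies.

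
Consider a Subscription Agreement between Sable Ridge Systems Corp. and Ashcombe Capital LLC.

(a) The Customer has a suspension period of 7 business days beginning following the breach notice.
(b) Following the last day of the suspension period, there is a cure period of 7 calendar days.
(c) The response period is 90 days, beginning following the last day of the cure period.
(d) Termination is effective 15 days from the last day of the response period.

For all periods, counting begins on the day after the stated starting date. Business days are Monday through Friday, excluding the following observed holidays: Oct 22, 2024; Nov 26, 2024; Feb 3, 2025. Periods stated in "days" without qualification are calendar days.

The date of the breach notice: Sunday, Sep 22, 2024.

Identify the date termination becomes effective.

Jan 21, 2025

The last day of the suspension period: 7 business days after Sunday, Sep 22, 2024, skipping weekends — Sep 23, Sep 24, Sep 25, Sep 26, Sep 27, Sep 30, Oct 1 — lands on Tuesday, Oct 1, 2024.
The last day of the cure period: Oct 1, 2024 + 7 days = Oct 8, 2024.
Adding 90 calendar days to Oct 8, 2024 gives Jan 6, 2025, which is the last day of the response period.
The date termination becomes effective: 15 calendar days after Jan 6, 2025 is Jan 21, 2025.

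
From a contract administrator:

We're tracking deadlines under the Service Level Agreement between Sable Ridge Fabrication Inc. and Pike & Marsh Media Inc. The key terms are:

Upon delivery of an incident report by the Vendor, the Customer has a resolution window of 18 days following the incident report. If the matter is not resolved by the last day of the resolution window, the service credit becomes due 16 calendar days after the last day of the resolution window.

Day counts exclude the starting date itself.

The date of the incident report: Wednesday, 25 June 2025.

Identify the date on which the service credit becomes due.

The last day of the resolution window: 25 June 2025 + 18 days = 13 July 2025.
The date on which the service credit becomes due: 13 July 2025 + 16 days = 29 July 2025.

29 July 2025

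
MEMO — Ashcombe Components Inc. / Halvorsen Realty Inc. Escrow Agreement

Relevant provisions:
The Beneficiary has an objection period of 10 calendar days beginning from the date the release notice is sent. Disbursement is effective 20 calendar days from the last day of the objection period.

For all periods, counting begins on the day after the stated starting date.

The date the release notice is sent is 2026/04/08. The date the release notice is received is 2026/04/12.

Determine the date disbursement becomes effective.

2026/05/08

The last day of the objection period: 10 calendar days after 2026/04/08 is 2026/04/18.
Adding 20 calendar days to 2026/04/18 gives 2026/05/08, which is the date disbursement becomes effective.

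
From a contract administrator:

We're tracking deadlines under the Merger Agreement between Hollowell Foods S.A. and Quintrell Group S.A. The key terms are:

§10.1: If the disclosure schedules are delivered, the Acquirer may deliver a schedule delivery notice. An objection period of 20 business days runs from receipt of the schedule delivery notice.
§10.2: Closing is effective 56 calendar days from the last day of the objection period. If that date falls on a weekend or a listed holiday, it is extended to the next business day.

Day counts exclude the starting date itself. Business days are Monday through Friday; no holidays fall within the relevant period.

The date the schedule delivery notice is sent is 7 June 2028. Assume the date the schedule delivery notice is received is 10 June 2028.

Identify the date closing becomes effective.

1 September 2028

From Saturday, 10 June 2028, 20 business days (Jun 12, Jun 13, Jun 14, Jun 15, …, Jul 5, Jul 6, Jul 7, skipping weekends) brings us to Friday, 7 July 2028, which is the last day of the objection period.
The date closing becomes effective: 56 calendar days after 7 July 2028 is 1 September 2028. 1 September 2028 is a Friday, so no roll-forward applies.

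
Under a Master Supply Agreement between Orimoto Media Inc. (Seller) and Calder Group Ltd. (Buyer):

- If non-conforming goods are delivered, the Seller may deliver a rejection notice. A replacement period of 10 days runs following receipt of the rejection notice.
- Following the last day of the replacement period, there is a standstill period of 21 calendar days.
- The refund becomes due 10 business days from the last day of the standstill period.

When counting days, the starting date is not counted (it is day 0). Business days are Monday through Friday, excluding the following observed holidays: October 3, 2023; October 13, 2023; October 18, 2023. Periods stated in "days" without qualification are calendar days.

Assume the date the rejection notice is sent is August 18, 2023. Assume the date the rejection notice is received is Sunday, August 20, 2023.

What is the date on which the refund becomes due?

Adding 10 calendar days to August 20, 2023 gives August 30, 2023, which is the last day of the replacement period.
The last day of the standstill period: 21 calendar days after August 30, 2023 is September 20, 2023.
From Wednesday, September 20, 2023, 10 business days (Sep 21, Sep 22, Sep 25, Sep 26, Sep 27, Sep 28, Sep 29, Oct 2, Oct 4, Oct 5, skipping weekends and the listed holiday on Oct 3) brings us to Thursday, October 5, 2023, which is the date on which the refund becomes due.

October 5, 2023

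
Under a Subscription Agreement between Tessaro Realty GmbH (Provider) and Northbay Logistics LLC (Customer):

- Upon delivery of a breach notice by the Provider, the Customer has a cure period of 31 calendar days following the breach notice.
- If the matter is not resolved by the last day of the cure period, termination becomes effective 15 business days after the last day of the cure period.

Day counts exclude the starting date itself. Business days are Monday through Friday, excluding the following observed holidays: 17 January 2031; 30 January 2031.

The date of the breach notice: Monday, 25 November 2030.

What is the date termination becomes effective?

The last day of the cure period: 25 November 2030 + 31 days = 26 December 2030.
The date termination becomes effective: counting 15 business days from Thursday, 26 December 2030 (Dec 27, Dec 30, Dec 31, Jan 1, …, Jan 14, Jan 15, Jan 16, skipping weekends) reaches Thursday, 16 January 2031.

16 January 2031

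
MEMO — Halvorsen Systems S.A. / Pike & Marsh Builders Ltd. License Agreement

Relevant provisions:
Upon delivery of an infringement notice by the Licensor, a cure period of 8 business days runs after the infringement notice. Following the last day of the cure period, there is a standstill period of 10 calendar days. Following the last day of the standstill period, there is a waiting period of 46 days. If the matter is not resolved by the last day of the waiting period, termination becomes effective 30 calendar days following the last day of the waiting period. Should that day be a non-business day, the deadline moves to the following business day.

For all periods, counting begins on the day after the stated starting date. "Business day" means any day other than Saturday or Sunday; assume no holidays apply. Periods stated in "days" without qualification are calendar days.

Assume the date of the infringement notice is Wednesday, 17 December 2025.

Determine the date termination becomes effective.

25 March 2026

From Wednesday, 17 December 2025, 8 business days (Dec 18, Dec 19, Dec 22, Dec 23, Dec 24, Dec 25, Dec 26, Dec 29, skipping weekends) brings us to Monday, 29 December 2025, which is the last day of the cure period.
The last day of the standstill period: 10 calendar days after 29 December 2025 is 8 January 2026.
The last day of the waiting period: 8 January 2026 + 46 days = 23 February 2026.
The date termination becomes effective: 30 calendar days after 23 February 2026 is 25 March 2026. 25 March 2026 is a Wednesday, so no roll-forward applies.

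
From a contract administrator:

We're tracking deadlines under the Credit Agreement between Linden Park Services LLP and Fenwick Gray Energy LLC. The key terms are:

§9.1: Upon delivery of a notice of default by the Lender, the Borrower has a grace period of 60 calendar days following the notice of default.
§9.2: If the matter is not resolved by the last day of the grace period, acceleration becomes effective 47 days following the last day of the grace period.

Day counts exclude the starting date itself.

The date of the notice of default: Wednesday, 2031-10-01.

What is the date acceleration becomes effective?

2032-01-16

The last day of the grace period: 60 calendar days after 2031-10-01 is 2031-11-30.
The date acceleration becomes effective: 47 calendar days after 2031-11-30 is 2032-01-16.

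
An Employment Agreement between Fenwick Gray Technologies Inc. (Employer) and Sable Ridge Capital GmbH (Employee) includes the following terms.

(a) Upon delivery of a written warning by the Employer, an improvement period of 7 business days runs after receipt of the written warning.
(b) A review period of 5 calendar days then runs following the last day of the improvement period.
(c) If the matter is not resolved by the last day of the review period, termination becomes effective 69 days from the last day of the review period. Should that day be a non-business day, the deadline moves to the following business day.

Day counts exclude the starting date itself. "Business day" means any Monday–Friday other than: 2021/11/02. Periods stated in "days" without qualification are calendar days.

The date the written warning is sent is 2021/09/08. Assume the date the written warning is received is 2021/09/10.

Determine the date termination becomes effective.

2021/12/06

The last day of the improvement period: 7 business days after Friday, 2021/09/10, skipping weekends — Sep 13, Sep 14, Sep 15, Sep 16, Sep 17, Sep 20, Sep 21 — lands on Tuesday, 2021/09/21.
The last day of the review period: 2021/09/21 + 5 days = 2021/09/26.
The date termination becomes effective: 69 calendar days after 2021/09/26 is 2021/12/04. That falls on a Saturday, so it rolls to the next business day, Monday, 2021/12/06.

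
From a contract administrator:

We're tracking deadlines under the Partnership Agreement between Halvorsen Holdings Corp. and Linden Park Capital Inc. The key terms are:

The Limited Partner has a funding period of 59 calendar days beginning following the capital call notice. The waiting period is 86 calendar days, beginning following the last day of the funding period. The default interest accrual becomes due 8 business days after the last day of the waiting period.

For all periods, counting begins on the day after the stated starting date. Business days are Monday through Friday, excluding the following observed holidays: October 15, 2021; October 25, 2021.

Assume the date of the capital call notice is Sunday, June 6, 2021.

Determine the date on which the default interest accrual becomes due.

November 10, 2021

The last day of the funding period: 59 calendar days after June 6, 2021 is August 4, 2021.
Adding 86 calendar days to August 4, 2021 gives October 29, 2021, which is the last day of the waiting period.
The date on which the default interest accrual becomes due: counting 8 business days from Friday, October 29, 2021 (Nov 1, Nov 2, Nov 3, Nov 4, Nov 5, Nov 8, Nov 9, Nov 10, skipping weekends) reaches Wednesday, November 10, 2021.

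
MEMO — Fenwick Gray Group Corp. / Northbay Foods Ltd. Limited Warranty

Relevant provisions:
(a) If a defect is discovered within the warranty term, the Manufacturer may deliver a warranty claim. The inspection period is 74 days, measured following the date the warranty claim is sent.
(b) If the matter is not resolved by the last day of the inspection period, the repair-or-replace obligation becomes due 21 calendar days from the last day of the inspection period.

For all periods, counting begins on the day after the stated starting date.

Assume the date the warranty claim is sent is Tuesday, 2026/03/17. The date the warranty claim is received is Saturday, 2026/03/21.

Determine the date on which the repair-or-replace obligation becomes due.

2026/06/20

The last day of the inspection period: 2026/03/17 + 74 days = 2026/05/30.
Adding 21 calendar days to 2026/05/30 gives 2026/06/20, which is the date on which the repair-or-replace obligation becomes due.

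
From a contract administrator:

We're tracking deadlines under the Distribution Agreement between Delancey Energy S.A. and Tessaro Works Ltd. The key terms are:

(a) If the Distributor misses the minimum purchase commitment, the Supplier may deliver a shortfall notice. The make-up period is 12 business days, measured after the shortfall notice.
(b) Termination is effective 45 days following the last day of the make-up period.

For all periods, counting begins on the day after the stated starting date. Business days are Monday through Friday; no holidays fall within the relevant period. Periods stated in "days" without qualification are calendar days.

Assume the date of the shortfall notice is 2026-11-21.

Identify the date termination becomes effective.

The last day of the make-up period: 12 business days after Saturday, 2026-11-21, skipping weekends — Nov 23, Nov 24, Nov 25, Nov 26, …, Dec 4, Dec 7, Dec 8 — lands on Tuesday, 2026-12-08.
The date termination becomes effective: 2026-12-08 + 45 days = 2027-01-22.

2027-01-22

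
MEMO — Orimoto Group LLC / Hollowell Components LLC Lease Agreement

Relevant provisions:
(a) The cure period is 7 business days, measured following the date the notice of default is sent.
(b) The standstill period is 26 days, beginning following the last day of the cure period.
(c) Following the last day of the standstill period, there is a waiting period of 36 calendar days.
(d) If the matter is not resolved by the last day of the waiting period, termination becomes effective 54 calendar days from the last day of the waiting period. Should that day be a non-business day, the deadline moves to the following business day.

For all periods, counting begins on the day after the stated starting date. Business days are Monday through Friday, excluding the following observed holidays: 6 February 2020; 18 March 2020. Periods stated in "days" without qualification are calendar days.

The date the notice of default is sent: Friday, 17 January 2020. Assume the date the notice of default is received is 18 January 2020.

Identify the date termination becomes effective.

The last day of the cure period: counting 7 business days from Friday, 17 January 2020 (Jan 20, Jan 21, Jan 22, Jan 23, Jan 24, Jan 27, Jan 28, skipping weekends) reaches Tuesday, 28 January 2020.
Adding 26 calendar days to 28 January 2020 gives 23 February 2020, which is the last day of the standstill period.
Adding 36 calendar days to 23 February 2020 gives 30 March 2020, which is the last day of the waiting period.
The date termination becomes effective: 54 calendar days after 30 March 2020 is 23 May 2020. That falls on a Saturday, so it rolls to the next business day, Monday, 25 May 2020.

25 May 2020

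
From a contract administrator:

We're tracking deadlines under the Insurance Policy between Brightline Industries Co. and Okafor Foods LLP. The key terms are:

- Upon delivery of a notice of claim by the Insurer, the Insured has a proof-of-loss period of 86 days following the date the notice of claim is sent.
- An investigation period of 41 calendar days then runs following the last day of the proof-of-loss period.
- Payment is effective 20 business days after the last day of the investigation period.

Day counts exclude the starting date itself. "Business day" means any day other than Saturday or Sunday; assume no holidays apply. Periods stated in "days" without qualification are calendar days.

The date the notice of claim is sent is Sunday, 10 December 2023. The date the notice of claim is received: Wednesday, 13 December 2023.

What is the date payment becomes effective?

The last day of the proof-of-loss period: 10 December 2023 + 86 days = 5 March 2024.
The last day of the investigation period: 5 March 2024 + 41 days = 15 April 2024.
The date payment becomes effective: 20 business days after Monday, 15 April 2024, skipping weekends — Apr 16, Apr 17, Apr 18, Apr 19, …, May 9, May 10, May 13 — lands on Monday, 13 May 2024.

13 May 2024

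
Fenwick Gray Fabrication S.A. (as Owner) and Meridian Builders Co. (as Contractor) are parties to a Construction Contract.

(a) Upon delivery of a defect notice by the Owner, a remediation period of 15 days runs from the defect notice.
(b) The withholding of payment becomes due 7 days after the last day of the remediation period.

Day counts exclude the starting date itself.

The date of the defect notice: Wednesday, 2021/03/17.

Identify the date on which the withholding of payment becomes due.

Adding 15 calendar days to 2021/03/17 gives 2021/04/01, which is the last day of the remediation period.
The date on which the withholding of payment becomes due: 2021/04/01 + 7 days = 2021/04/08.

2021/04/08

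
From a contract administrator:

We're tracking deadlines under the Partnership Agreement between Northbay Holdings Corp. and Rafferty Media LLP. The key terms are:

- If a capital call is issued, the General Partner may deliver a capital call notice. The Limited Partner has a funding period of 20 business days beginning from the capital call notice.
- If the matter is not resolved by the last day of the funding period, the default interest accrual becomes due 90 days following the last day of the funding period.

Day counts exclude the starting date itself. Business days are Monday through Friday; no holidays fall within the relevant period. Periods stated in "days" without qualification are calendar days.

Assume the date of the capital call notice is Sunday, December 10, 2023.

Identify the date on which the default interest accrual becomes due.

April 4, 2024

The last day of the funding period: counting 20 business days from Sunday, December 10, 2023 (Dec 11, Dec 12, Dec 13, Dec 14, …, Jan 3, Jan 4, Jan 5, skipping weekends) reaches Friday, January 5, 2024.
Adding 90 calendar days to January 5, 2024 gives April 4, 2024, which is the date on which the default interest accrual becomes due.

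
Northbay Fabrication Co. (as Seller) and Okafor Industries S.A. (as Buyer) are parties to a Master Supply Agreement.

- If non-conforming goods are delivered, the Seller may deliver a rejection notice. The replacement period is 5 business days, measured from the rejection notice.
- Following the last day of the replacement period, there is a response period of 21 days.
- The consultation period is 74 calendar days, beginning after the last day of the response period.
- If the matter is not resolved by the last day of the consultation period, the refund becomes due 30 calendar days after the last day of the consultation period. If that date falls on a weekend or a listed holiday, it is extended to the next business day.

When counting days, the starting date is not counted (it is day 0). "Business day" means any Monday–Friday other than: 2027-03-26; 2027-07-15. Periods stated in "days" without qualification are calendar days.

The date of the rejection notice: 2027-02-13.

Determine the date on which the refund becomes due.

The last day of the replacement period: counting 5 business days from Saturday, 2027-02-13 (Feb 15, Feb 16, Feb 17, Feb 18, Feb 19, skipping weekends) reaches Friday, 2027-02-19.
The last day of the response period: 21 calendar days after 2027-02-19 is 2027-03-12.
The last day of the consultation period: 74 calendar days after 2027-03-12 is 2027-05-25.
The date on which the refund becomes due: 2027-05-25 + 30 days = 2027-06-24. 2027-06-24 is a Thursday and is not a listed holiday, so no roll-forward applies.

2027-06-24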